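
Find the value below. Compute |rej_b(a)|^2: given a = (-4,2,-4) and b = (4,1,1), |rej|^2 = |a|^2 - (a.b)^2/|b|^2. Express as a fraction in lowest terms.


|a|^2 = (-4)^2 + 2^2 + (-4)^2 = 36
|b|^2 = 4^2 + 1^2 + 1^2 = 18
a . b = (-4)*4 + 2*1 + (-4)*1 = -18
(a.b)^2 = (-18)^2 = 324
|rej|^2 = 36 - 324/18
= (648 - 324)/18
= 324/18
In lowest terms: 18/1


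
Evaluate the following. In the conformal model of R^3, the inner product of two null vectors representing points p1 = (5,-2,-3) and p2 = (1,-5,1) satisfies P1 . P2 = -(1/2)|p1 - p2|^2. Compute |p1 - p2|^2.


p1 - p2 = (4, 3, -4)
|p1 - p2|^2 = 4^2 + 3^2 + (-4)^2
= 16 + 9 + 16
= 41


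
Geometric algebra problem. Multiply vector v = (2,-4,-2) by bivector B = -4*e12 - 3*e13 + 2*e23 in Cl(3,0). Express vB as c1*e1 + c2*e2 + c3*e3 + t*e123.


vB has grade-1 (vector) and grade-3 (trivector) parts: vB = (v _| B) + (v ^ B).
Vector part <vB>_1:
  e1: -v2*b12 - v3*b13 = -(-4)*(-4) - (-2)*(-3) = -22
  e2: v1*b12 - v3*b23 = (2)*(-4) - (-2)*(2) = -4
  e3: v1*b13 + v2*b23 = (2)*(-3) + (-4)*(2) = -14
Trivector part <vB>_3:
  e123: v1*b23 - v2*b13 + v3*b12 = (2)*(2) - (-4)*(-3) + (-2)*(-4) = 0
vB = -22*e1 - 4*e2 - 14*e3 + 0*e123


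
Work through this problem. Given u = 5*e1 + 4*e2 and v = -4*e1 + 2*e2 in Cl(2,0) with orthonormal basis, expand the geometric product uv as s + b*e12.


Expand: (5*e1 + 4*e2)(-4*e1 + 2*e2)
= 5*(-4)*e1e1 + 5*2*e1e2 + 4*(-4)*e2e1 + 4*2*e2e2
Using e1^2 = e2^2 = 1, e2e1 = -e1e2:
Scalar part s = 5*(-4) + 4*2 = -20 + 8 = -12
Bivector part b = 5*2 - 4*(-4) = 10 - (-16) = 26
uv = -12 + 26*e12


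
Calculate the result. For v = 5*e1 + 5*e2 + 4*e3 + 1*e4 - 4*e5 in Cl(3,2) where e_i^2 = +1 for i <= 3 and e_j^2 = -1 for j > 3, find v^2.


v^2 = sum of c_i^2 * e_i^2
Positive signature terms (e_i^2 = +1): 5^2 + 5^2 + 4^2 = 66
Negative signature terms (e_j^2 = -1): 1^2 + (-4)^2 = 17
v^2 = 66 - 17 = 49


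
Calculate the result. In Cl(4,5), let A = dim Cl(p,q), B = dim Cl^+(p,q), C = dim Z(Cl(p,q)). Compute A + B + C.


n = 4 + 5 = 9
Total dim = 2^9 = 512
Even subalgebra dim = 2^8 = 256
n is odd, so center dim = 2
Sum = 512 + 256 + 2 = 770


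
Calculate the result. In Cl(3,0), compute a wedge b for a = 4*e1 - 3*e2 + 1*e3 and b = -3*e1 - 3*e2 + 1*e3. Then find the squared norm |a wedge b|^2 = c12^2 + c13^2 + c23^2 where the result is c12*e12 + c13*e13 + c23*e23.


a wedge b = (a1*b2 - a2*b1)*e12 + (a1*b3 - a3*b1)*e13 + (a2*b3 - a3*b2)*e23
e12 coeff: 4*(-3) - (-3)*(-3) = -12 - 9 = -21
e13 coeff: 4*1 - 1*(-3) = 4 - (-3) = 7
e23 coeff: (-3)*1 - 1*(-3) = -3 - (-3) = 0
|a wedge b|^2 = (-21)^2 + 7^2 + 0^2
= 441 + 49 + 0
= 490


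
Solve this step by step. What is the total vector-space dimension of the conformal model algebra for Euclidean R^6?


The conformal model of R^6 uses Cl(7,1): the 6 Euclidean generators plus two extra orthogonal generators e+ (e+^2 = +1) and e- (e-^2 = -1), from which the null vectors e0, einf are built.
Number of generators m = 6 + 2 = 8.
dim Cl(p,q) = 2^m = 2^8 = 256


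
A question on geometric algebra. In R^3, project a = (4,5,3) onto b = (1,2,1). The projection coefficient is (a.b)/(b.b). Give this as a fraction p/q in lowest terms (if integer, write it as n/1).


Projection coefficient = (a . b) / (b . b)
a . b = 4*1 + 5*2 + 3*1
= 4 + 10 + 3 = 17
b . b = 1^2 + 2^2 + 1^2
= 1 + 4 + 1 = 6
Coefficient = 17/6
In lowest terms: 17/6


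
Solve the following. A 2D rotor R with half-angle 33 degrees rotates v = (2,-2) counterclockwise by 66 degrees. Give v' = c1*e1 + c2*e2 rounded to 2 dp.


Rotor R = cos(33deg) - sin(33deg)*e12
Rotation angle theta = 2 * 33 = 66 degrees
v' = R*v*~R rotates v by theta.
cos(66deg) = 0.4067, sin(66deg) = 0.9135
v'_1 = 2*cos(66deg) - (-2)*sin(66deg)
= 2*0.4067 - (-2)*0.9135
= 2.64
v'_2 = 2*sin(66deg) + (-2)*cos(66deg)
= 2*0.9135 + (-2)*0.4067
= 1.01
v' = 2.64*e1 + 1.01*e2


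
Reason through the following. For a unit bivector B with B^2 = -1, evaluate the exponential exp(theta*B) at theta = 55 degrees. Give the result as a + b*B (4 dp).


For a unit bivector B with B^2 = -1, the exponential series gives
e^(theta*B) = cos(theta) + sin(theta)*B (the GA analogue of Euler's formula).
theta = 55 degrees = 0.959931 rad
cos(55 deg) = 0.5736
sin(55 deg) = 0.8192
exp(theta*B) = 0.5736 + 0.8192*B


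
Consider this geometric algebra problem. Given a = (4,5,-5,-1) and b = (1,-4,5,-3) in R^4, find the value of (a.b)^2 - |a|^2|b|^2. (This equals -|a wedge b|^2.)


a . b = 4*1 + 5*(-4) + (-5)*5 + (-1)*(-3)
= 4 + (-20) + (-25) + 3 = -38
|a|^2 = 4^2 + 5^2 + (-5)^2 + (-1)^2 = 67
|b|^2 = 1^2 + (-4)^2 + 5^2 + (-3)^2 = 51
(a.b)^2 = (-38)^2 = 1444
|a|^2 * |b|^2 = 67 * 51 = 3417
Result = 1444 - 3417 = -1973


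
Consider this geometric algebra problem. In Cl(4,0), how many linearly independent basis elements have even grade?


Even subalgebra dimension = 2^(n-1)
n = 4 + 0 = 4
2^(4 - 1) = 2^3 = 8
Verification: sum of C(4,k) for even k = 1 + 6 + 1 = 8
Result = 8


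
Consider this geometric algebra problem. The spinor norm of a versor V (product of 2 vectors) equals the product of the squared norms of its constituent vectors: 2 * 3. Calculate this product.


Spinor norm N(V) = |v1|^2 * |v2|^2 * ... * |v2|^2
= 2 * 3
Running product: 2, 6
N(V) = 6


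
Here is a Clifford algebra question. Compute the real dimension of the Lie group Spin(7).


Spin(n) double-covers SO(n); both have Lie algebra so(n) of dimension n(n-1)/2.
n = 7
n(n-1) = 7 * 6 = 42
dim Spin(7) = 42/2 = 21


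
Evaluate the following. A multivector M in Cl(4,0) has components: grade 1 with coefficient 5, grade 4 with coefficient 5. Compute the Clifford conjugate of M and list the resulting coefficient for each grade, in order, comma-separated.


Clifford conjugate sign for grade k: (-1)^(k(k+1)/2)
Grade 1: (-1)^(1*2/2) = (-1)^1 = -1, coeff 5 -> -5
Grade 4: (-1)^(4*5/2) = (-1)^10 = 1, coeff 5 -> 5
Conjugated coefficients: -5, 5


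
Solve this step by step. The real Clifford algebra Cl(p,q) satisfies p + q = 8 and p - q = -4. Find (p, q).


We need p + q = 8 and p - q = -4.
Adding: 2p = 8 + (-4) = 4, so p = 2.
Then q = 8 - 2 = 6.
(p, q) = (2, 6)


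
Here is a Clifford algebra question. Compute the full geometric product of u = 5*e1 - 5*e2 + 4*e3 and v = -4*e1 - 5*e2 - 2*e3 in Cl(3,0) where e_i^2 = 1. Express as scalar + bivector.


In Cl(3,0): e_i^2 = 1, e_ie_j = -e_je_i for i != j.
Scalar part = u . v = 5*(-4) + (-5)*(-5) + 4*(-2)
= -20 + 25 + (-8) = -3
e12 coeff = 5*(-5) - (-5)*(-4) = -25 - 20 = -45
e13 coeff = 5*(-2) - 4*(-4) = -10 - (-16) = 6
e23 coeff = (-5)*(-2) - 4*(-5) = 10 - (-20) = 30
uv = -3 - 45*e12 + 6*e13 + 30*e23


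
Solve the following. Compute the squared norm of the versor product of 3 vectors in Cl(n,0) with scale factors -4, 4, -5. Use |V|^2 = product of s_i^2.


Each vector v_i has |v_i|^2 = s_i^2
Squared scales: (-4)^2 = 16, 4^2 = 16, (-5)^2 = 25
|V|^2 = 16 * 16 * 25
= 6400


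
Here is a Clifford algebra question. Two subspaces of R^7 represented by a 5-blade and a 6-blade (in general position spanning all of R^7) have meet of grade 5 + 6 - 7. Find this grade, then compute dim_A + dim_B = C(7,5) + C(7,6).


Meet grade = grade(A) + grade(B) - n
= 5 + 6 - 7 = 4
C(7,5) = 21
C(7,6) = 7
dim_A + dim_B = 21 + 7 = 28


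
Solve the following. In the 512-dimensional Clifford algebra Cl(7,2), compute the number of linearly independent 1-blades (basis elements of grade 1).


Number of grade-k basis blades in Cl(p,q) with n = p + q is C(n, k).
n = 7 + 2 = 9
C(9, 1) = 9! / (1! * 8!)
= 362880 / (1 * 40320)
= 9


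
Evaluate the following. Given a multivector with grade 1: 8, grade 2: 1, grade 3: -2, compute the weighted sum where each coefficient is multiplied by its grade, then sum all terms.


Grade-weighted sum = sum of grade_k * coefficient_k
1*8 = 8
2*1 = 2
3*(-2) = -6
Total = 8 + 2 + (-6) = 4


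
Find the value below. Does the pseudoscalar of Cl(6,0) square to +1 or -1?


The pseudoscalar I = e1...e_n (product of all n generators) of Cl(p,q) satisfies I^2 = (-1)^(q + n(n-1)/2).
p = 6, q = 0, n = p + q = 6
n(n-1)/2 = 6 * 5 / 2 = 15
Exponent = q + n(n-1)/2 = 0 + 15 = 15
I^2 = (-1)^15 = -1


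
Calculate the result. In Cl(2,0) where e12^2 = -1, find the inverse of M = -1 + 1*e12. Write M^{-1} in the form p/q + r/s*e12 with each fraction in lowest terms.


M = -1 + 1*e12, where e12^2 = -1.
Since M commutes with its reverse ~M = a - b*e12, M * ~M = a^2 - b^2*e12^2 = a^2 + b^2.
So M^{-1} = ~M / (a^2 + b^2) = (a - b*e12)/(a^2 + b^2).
a^2 + b^2 = 1 + 1 = 2
Scalar part = -1/2 = -1/2
Bivector coeff = -1/2 = -1/2
M^{-1} = -1/2 - 1/2*e12


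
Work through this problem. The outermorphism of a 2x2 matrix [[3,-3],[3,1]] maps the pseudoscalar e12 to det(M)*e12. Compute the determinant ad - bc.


The outermorphism of a linear map f sends e1^e2 to f(e1)^f(e2).
f(e1) = 3*e1 + 3*e2
f(e2) = -3*e1 + 1*e2
f(e1) ^ f(e2) = (3*e1 + 3*e2) ^ (-3*e1 + 1*e2)
= 3*1*e12 + 3*(-3)*e21
= (3 - (-9))*e12
= 12*e12
Coefficient = 12


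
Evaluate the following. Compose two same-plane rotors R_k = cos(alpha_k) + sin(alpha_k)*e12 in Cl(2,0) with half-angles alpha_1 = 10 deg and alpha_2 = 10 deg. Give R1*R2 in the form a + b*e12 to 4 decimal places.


Same-plane rotors commute and their half-angles add:
R1*R2 = cos(a1 + a2) + sin(a1 + a2)*e12.
a1 + a2 = 10 + 10 = 20 deg
cos(20 deg) = 0.9397
sin(20 deg) = 0.3420
R1*R2 = 0.9397 + 0.3420*e12


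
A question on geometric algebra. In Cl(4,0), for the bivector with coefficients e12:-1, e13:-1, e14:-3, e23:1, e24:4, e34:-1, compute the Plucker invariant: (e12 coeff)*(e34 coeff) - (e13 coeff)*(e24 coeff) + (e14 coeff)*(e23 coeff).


Plucker relation: af - be + cd
a*f = (-1)*(-1) = 1
b*e = (-1)*4 = -4
c*d = (-3)*1 = -3
af - be + cd = 1 - (-4) + (-3)
= 2


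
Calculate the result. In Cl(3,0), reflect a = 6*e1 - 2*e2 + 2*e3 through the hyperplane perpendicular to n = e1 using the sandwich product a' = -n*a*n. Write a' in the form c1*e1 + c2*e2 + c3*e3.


Reflection formula: a' = -n*a*n, with n = e1 (unit vector, n^2 = 1).
For reflection through hyperplane perp to e1:
The component along e1 flips sign, others stay.
a = (6, -2, 2)
a' = (-6, -2, 2)
a' = -6*e1 - 2*e2 + 2*e3


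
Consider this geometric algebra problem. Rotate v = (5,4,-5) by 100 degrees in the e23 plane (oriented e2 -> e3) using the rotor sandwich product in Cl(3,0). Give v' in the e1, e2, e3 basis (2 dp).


Rotor R = cos(50deg) - sin(50deg)*e23
Rotation angle theta = 2 * 50 = 100 degrees in the e23 plane (e2 -> e3).
The component perpendicular to the plane (e1) is invariant: v'_1 = v1 = 5.00
cos(100deg) = -0.1736, sin(100deg) = 0.9848
v'_2 = v2*cos(theta) - v3*sin(theta) = 4*(-0.1736) - (-5)*0.9848 = 4.23
v'_3 = v2*sin(theta) + v3*cos(theta) = 4*0.9848 + (-5)*(-0.1736) = 4.81
v' = 5.00*e1 + 4.23*e2 + 4.81*e3


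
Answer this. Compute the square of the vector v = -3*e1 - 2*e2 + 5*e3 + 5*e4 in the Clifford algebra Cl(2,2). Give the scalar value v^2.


v^2 = sum of c_i^2 * e_i^2
Positive signature terms (e_i^2 = +1): (-3)^2 + (-2)^2 = 13
Negative signature terms (e_j^2 = -1): 5^2 + 5^2 = 50
v^2 = 13 - 50 = -37


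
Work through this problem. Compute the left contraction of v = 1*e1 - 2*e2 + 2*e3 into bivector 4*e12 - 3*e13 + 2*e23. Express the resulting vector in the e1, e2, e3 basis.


Left contraction v _| B = <vB>_1 (grade-1 part of the geometric product vB).
Using e1_|e12 = e2, e2_|e12 = -e1, e1_|e13 = e3, e3_|e13 = -e1, e2_|e23 = e3, e3_|e23 = -e2:
e1 coeff: -v2*b12 - v3*b13 = -(-2)*(4) - (2)*(-3) = 14
e2 coeff: v1*b12 - v3*b23 = (1)*(4) - (2)*(2) = 0
e3 coeff: v1*b13 + v2*b23 = (1)*(-3) + (-2)*(2) = -7
v _| B = 14*e1 + 0*e2 - 7*e3


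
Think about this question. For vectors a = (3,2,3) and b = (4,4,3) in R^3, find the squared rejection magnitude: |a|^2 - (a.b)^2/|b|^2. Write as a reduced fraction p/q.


|a|^2 = 3^2 + 2^2 + 3^2 = 22
|b|^2 = 4^2 + 4^2 + 3^2 = 41
a . b = 3*4 + 2*4 + 3*3 = 29
(a.b)^2 = 29^2 = 841
|rej|^2 = 22 - 841/41
= (902 - 841)/41
= 61/41
In lowest terms: 61/41


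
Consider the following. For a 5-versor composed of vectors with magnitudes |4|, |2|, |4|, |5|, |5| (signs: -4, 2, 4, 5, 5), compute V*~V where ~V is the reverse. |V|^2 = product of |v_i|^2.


Each vector v_i has |v_i|^2 = s_i^2
Squared scales: (-4)^2 = 16, 2^2 = 4, 4^2 = 16, 5^2 = 25, 5^2 = 25
|V|^2 = 16 * 4 * 16 * 25 * 25
= 640000


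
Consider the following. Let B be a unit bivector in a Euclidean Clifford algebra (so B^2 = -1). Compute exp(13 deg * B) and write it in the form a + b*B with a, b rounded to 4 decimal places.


For a unit bivector B with B^2 = -1, the exponential series gives
e^(theta*B) = cos(theta) + sin(theta)*B (the GA analogue of Euler's formula).
theta = 13 degrees = 0.226893 rad
cos(13 deg) = 0.9744
sin(13 deg) = 0.2250
exp(theta*B) = 0.9744 + 0.2250*B


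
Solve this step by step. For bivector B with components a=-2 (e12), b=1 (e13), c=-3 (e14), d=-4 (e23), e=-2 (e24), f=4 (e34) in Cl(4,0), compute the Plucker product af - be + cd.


Plucker relation: af - be + cd
a*f = (-2)*4 = -8
b*e = 1*(-2) = -2
c*d = (-3)*(-4) = 12
af - be + cd = -8 - (-2) + 12
= 6


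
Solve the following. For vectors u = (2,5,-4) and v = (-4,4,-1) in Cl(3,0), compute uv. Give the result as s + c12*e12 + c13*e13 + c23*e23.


In Cl(3,0): e_i^2 = 1, e_ie_j = -e_je_i for i != j.
Scalar part = u . v = 2*(-4) + 5*4 + (-4)*(-1)
= -8 + 20 + 4 = 16
e12 coeff = 2*4 - 5*(-4) = 8 - (-20) = 28
e13 coeff = 2*(-1) - (-4)*(-4) = -2 - 16 = -18
e23 coeff = 5*(-1) - (-4)*4 = -5 - (-16) = 11
uv = 16 + 28*e12 - 18*e13 + 11*e23


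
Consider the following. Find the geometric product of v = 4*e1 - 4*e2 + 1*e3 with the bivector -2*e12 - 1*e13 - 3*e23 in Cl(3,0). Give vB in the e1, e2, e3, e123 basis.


vB has grade-1 (vector) and grade-3 (trivector) parts: vB = (v _| B) + (v ^ B).
Vector part <vB>_1:
  e1: -v2*b12 - v3*b13 = -(-4)*(-2) - (1)*(-1) = -7
  e2: v1*b12 - v3*b23 = (4)*(-2) - (1)*(-3) = -5
  e3: v1*b13 + v2*b23 = (4)*(-1) + (-4)*(-3) = 8
Trivector part <vB>_3:
  e123: v1*b23 - v2*b13 + v3*b12 = (4)*(-3) - (-4)*(-1) + (1)*(-2) = -18
vB = -7*e1 - 5*e2 + 8*e3 - 18*e123


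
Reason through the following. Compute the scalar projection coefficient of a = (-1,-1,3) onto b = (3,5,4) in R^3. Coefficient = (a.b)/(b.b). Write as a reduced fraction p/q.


Projection coefficient = (a . b) / (b . b)
a . b = (-1)*3 + (-1)*5 + 3*4
= -3 + (-5) + 12 = 4
b . b = 3^2 + 5^2 + 4^2
= 9 + 25 + 16 = 50
Coefficient = 4/50
In lowest terms: 2/25


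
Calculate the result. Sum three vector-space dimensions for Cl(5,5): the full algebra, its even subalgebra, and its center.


n = 5 + 5 = 10
Total dim = 2^10 = 1024
Even subalgebra dim = 2^9 = 512
n is even, so center dim = 1
Sum = 1024 + 512 + 1 = 1537


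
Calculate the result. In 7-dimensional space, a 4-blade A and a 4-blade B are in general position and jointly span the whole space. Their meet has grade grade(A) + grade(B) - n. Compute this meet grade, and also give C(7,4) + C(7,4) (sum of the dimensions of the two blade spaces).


Meet grade = grade(A) + grade(B) - n
= 4 + 4 - 7 = 1
C(7,4) = 35
C(7,4) = 35
dim_A + dim_B = 35 + 35 = 70


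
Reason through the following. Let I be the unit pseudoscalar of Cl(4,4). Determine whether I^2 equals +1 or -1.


The pseudoscalar I = e1...e_n (product of all n generators) of Cl(p,q) satisfies I^2 = (-1)^(q + n(n-1)/2).
p = 4, q = 4, n = p + q = 8
n(n-1)/2 = 8 * 7 / 2 = 28
Exponent = q + n(n-1)/2 = 4 + 28 = 32
I^2 = (-1)^32 = +1


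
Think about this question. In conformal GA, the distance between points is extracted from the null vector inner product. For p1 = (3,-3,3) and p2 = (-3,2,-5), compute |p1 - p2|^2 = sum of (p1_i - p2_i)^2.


p1 - p2 = (6, -5, 8)
|p1 - p2|^2 = 6^2 + (-5)^2 + 8^2
= 36 + 25 + 64
= 125


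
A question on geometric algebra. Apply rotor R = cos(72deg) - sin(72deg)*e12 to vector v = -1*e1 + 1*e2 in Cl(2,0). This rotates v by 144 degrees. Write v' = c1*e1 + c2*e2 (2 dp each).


Rotor R = cos(72deg) - sin(72deg)*e12
Rotation angle theta = 2 * 72 = 144 degrees
v' = R*v*~R rotates v by theta.
cos(144deg) = -0.8090, sin(144deg) = 0.5878
v'_1 = -1*cos(144deg) - 1*sin(144deg)
= -1*(-0.8090) - 1*0.5878
= 0.22
v'_2 = -1*sin(144deg) + 1*cos(144deg)
= -1*0.5878 + 1*(-0.8090)
= -1.40
v' = 0.22*e1 - 1.40*e2


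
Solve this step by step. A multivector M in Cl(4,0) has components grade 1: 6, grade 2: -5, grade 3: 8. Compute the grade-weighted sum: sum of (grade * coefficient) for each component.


Grade-weighted sum = sum of grade_k * coefficient_k
1*6 = 6
2*(-5) = -10
3*8 = 24
Total = 6 + (-10) + 24 = 20


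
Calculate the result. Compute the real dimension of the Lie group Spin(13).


Spin(n) double-covers SO(n); both have Lie algebra so(n) of dimension n(n-1)/2.
n = 13
n(n-1) = 13 * 12 = 156
dim Spin(13) = 156/2 = 78


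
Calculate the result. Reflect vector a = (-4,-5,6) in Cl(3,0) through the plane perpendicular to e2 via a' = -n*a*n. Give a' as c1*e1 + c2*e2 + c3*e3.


Reflection formula: a' = -n*a*n, with n = e2 (unit vector, n^2 = 1).
For reflection through hyperplane perp to e2:
The component along e2 flips sign, others stay.
a = (-4, -5, 6)
a' = (-4, 5, 6)
a' = -4*e1 + 5*e2 + 6*e3


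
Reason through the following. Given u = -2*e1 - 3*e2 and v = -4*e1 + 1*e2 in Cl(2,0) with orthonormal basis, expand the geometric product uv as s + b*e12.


Expand: (-2*e1 - 3*e2)(-4*e1 + 1*e2)
= (-2)*(-4)*e1e1 + (-2)*1*e1e2 + (-3)*(-4)*e2e1 + (-3)*1*e2e2
Using e1^2 = e2^2 = 1, e2e1 = -e1e2:
Scalar part s = (-2)*(-4) + (-3)*1 = 8 + (-3) = 5
Bivector part b = (-2)*1 - (-3)*(-4) = -2 - 12 = -14
uv = 5 - 14*e12


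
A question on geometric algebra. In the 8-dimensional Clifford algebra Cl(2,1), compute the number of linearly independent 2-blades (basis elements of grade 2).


Number of grade-k basis blades in Cl(p,q) with n = p + q is C(n, k).
n = 2 + 1 = 3
C(3, 2) = 3! / (2! * 1!)
= 6 / (2 * 1)
= 3


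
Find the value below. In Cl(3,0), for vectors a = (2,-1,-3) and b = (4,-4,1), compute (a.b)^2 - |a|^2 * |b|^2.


a . b = 2*4 + (-1)*(-4) + (-3)*1
= 8 + 4 + (-3) = 9
|a|^2 = 2^2 + (-1)^2 + (-3)^2 = 14
|b|^2 = 4^2 + (-4)^2 + 1^2 = 33
(a.b)^2 = 9^2 = 81
|a|^2 * |b|^2 = 14 * 33 = 462
Result = 81 - 462 = -381


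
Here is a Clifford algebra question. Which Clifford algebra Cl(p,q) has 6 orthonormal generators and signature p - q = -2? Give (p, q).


We need p + q = 6 and p - q = -2.
Adding: 2p = 6 + (-2) = 4, so p = 2.
Then q = 6 - 2 = 4.
(p, q) = (2, 4)


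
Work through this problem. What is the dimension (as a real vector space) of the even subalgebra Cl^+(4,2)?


Even subalgebra dimension = 2^(n-1)
n = 4 + 2 = 6
2^(6 - 1) = 2^5 = 32
Verification: sum of C(6,k) for even k = 1 + 15 + 15 + 1 = 32
Result = 32


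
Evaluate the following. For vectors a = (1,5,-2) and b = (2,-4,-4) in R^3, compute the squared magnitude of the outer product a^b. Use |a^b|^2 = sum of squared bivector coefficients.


a wedge b = (a1*b2 - a2*b1)*e12 + (a1*b3 - a3*b1)*e13 + (a2*b3 - a3*b2)*e23
e12 coeff: 1*(-4) - 5*2 = -4 - 10 = -14
e13 coeff: 1*(-4) - (-2)*2 = -4 - (-4) = 0
e23 coeff: 5*(-4) - (-2)*(-4) = -20 - 8 = -28
|a wedge b|^2 = (-14)^2 + 0^2 + (-28)^2
= 196 + 0 + 784
= 980


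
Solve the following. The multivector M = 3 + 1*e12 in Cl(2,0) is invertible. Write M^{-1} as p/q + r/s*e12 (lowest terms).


M = 3 + 1*e12, where e12^2 = -1.
Since M commutes with its reverse ~M = a - b*e12, M * ~M = a^2 - b^2*e12^2 = a^2 + b^2.
So M^{-1} = ~M / (a^2 + b^2) = (a - b*e12)/(a^2 + b^2).
a^2 + b^2 = 9 + 1 = 10
Scalar part = 3/10 = 3/10
Bivector coeff = -1/10 = -1/10
M^{-1} = 3/10 - 1/10*e12


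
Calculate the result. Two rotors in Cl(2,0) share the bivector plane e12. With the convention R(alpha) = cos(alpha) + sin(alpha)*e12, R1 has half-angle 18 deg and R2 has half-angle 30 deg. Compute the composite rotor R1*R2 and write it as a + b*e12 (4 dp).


Same-plane rotors commute and their half-angles add:
R1*R2 = cos(a1 + a2) + sin(a1 + a2)*e12.
a1 + a2 = 18 + 30 = 48 deg
cos(48 deg) = 0.6691
sin(48 deg) = 0.7431
R1*R2 = 0.6691 + 0.7431*e12


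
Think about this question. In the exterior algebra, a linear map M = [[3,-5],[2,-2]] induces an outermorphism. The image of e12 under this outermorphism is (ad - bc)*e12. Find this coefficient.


The outermorphism of a linear map f sends e1^e2 to f(e1)^f(e2).
f(e1) = 3*e1 + 2*e2
f(e2) = -5*e1 - 2*e2
f(e1) ^ f(e2) = (3*e1 + 2*e2) ^ (-5*e1 - 2*e2)
= 3*(-2)*e12 + 2*(-5)*e21
= (-6 - (-10))*e12
= 4*e12
Coefficient = 4


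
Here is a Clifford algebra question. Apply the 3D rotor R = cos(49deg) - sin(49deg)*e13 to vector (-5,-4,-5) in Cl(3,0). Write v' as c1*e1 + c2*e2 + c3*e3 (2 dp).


Rotor R = cos(49deg) - sin(49deg)*e13
Rotation angle theta = 2 * 49 = 98 degrees in the e13 plane (e1 -> e3).
The component perpendicular to the plane (e2) is invariant: v'_2 = v2 = -4.00
cos(98deg) = -0.1392, sin(98deg) = 0.9903
v'_1 = v1*cos(theta) - v3*sin(theta) = -5*(-0.1392) - (-5)*0.9903 = 5.65
v'_3 = v1*sin(theta) + v3*cos(theta) = -5*0.9903 + (-5)*(-0.1392) = -4.26
v' = 5.65*e1 - 4.00*e2 - 4.26*e3


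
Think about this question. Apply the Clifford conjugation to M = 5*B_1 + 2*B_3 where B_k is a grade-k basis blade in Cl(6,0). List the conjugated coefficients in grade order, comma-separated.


Clifford conjugate sign for grade k: (-1)^(k(k+1)/2)
Grade 1: (-1)^(1*2/2) = (-1)^1 = -1, coeff 5 -> -5
Grade 3: (-1)^(3*4/2) = (-1)^6 = 1, coeff 2 -> 2
Conjugated coefficients: -5, 2


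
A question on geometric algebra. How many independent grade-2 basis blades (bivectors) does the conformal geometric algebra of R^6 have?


The conformal model of R^6 uses Cl(7,1) with m = 6 + 2 = 8 generators.
Number of grade-2 blades = C(m, 2) = C(8, 2)
= 8*7/2 = 28


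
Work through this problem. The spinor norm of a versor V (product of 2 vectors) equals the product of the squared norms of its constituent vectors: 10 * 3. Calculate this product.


Spinor norm N(V) = |v1|^2 * |v2|^2 * ... * |v2|^2
= 10 * 3
Running product: 10, 30
N(V) = 30


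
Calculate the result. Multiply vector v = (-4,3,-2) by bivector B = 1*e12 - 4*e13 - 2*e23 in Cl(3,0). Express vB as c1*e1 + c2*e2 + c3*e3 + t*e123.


vB has grade-1 (vector) and grade-3 (trivector) parts: vB = (v _| B) + (v ^ B).
Vector part <vB>_1:
  e1: -v2*b12 - v3*b13 = -(3)*(1) - (-2)*(-4) = -11
  e2: v1*b12 - v3*b23 = (-4)*(1) - (-2)*(-2) = -8
  e3: v1*b13 + v2*b23 = (-4)*(-4) + (3)*(-2) = 10
Trivector part <vB>_3:
  e123: v1*b23 - v2*b13 + v3*b12 = (-4)*(-2) - (3)*(-4) + (-2)*(1) = 18
vB = -11*e1 - 8*e2 + 10*e3 + 18*e123


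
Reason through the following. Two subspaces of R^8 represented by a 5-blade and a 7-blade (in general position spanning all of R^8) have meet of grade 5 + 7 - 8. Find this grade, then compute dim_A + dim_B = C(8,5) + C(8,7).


Meet grade = grade(A) + grade(B) - n
= 5 + 7 - 8 = 4
C(8,5) = 56
C(8,7) = 8
dim_A + dim_B = 56 + 8 = 64


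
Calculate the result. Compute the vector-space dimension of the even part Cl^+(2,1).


Even subalgebra dimension = 2^(n-1)
n = 2 + 1 = 3
2^(3 - 1) = 2^2 = 4
Verification: sum of C(3,k) for even k = 1 + 3 = 4
Result = 4


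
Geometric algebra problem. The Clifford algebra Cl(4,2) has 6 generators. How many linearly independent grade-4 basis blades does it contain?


Number of grade-k basis blades in Cl(p,q) with n = p + q is C(n, k).
n = 4 + 2 = 6
C(6, 4) = 6! / (4! * 2!)
= 720 / (24 * 2)
= 15


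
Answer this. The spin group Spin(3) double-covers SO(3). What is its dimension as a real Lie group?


Spin(n) double-covers SO(n); both have Lie algebra so(n) of dimension n(n-1)/2.
n = 3
n(n-1) = 3 * 2 = 6
dim Spin(3) = 6/2 = 3


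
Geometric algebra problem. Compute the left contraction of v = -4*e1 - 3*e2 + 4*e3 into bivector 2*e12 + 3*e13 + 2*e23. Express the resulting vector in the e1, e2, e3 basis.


Left contraction v _| B = <vB>_1 (grade-1 part of the geometric product vB).
Using e1_|e12 = e2, e2_|e12 = -e1, e1_|e13 = e3, e3_|e13 = -e1, e2_|e23 = e3, e3_|e23 = -e2:
e1 coeff: -v2*b12 - v3*b13 = -(-3)*(2) - (4)*(3) = -6
e2 coeff: v1*b12 - v3*b23 = (-4)*(2) - (4)*(2) = -16
e3 coeff: v1*b13 + v2*b23 = (-4)*(3) + (-3)*(2) = -18
v _| B = -6*e1 - 16*e2 - 18*e3


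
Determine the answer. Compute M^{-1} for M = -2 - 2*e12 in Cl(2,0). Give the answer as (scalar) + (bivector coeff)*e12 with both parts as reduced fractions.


M = -2 - 2*e12, where e12^2 = -1.
Since M commutes with its reverse ~M = a - b*e12, M * ~M = a^2 - b^2*e12^2 = a^2 + b^2.
So M^{-1} = ~M / (a^2 + b^2) = (a - b*e12)/(a^2 + b^2).
a^2 + b^2 = 4 + 4 = 8
Scalar part = -2/8 = -1/4
Bivector coeff = 2/8 = 1/4
M^{-1} = -1/4 + 1/4*e12


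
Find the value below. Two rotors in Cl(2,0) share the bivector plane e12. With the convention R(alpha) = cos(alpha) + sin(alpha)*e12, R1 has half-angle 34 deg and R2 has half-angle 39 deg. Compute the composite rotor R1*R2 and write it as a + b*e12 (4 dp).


Same-plane rotors commute and their half-angles add:
R1*R2 = cos(a1 + a2) + sin(a1 + a2)*e12.
a1 + a2 = 34 + 39 = 73 deg
cos(73 deg) = 0.2924
sin(73 deg) = 0.9563
R1*R2 = 0.2924 + 0.9563*e12


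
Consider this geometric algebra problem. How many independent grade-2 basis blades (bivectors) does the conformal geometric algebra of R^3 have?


The conformal model of R^3 uses Cl(4,1) with m = 3 + 2 = 5 generators.
Number of grade-2 blades = C(m, 2) = C(5, 2)
= 5*4/2 = 10


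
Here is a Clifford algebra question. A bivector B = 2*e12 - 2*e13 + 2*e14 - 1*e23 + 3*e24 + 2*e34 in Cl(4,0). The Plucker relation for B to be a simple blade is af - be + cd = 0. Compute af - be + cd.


Plucker relation: af - be + cd
a*f = 2*2 = 4
b*e = (-2)*3 = -6
c*d = 2*(-1) = -2
af - be + cd = 4 - (-6) + (-2)
= 8


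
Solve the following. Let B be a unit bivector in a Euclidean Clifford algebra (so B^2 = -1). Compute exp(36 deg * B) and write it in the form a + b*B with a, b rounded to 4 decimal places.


For a unit bivector B with B^2 = -1, the exponential series gives
e^(theta*B) = cos(theta) + sin(theta)*B (the GA analogue of Euler's formula).
theta = 36 degrees = 0.628319 rad
cos(36 deg) = 0.8090
sin(36 deg) = 0.5878
exp(theta*B) = 0.8090 + 0.5878*B


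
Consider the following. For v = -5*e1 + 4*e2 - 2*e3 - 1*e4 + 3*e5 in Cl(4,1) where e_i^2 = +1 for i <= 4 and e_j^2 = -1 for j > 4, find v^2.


v^2 = sum of c_i^2 * e_i^2
Positive signature terms (e_i^2 = +1): (-5)^2 + 4^2 + (-2)^2 + (-1)^2 = 46
Negative signature terms (e_j^2 = -1): 3^2 = 9
v^2 = 46 - 9 = 37


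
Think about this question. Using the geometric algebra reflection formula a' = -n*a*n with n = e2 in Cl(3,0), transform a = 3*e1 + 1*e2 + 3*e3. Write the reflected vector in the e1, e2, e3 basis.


Reflection formula: a' = -n*a*n, with n = e2 (unit vector, n^2 = 1).
For reflection through hyperplane perp to e2:
The component along e2 flips sign, others stay.
a = (3, 1, 3)
a' = (3, -1, 3)
a' = 3*e1 - 1*e2 + 3*e3


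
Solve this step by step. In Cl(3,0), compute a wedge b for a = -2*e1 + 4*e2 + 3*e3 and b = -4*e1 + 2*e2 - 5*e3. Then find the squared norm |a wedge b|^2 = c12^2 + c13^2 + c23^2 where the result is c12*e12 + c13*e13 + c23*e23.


a wedge b = (a1*b2 - a2*b1)*e12 + (a1*b3 - a3*b1)*e13 + (a2*b3 - a3*b2)*e23
e12 coeff: (-2)*2 - 4*(-4) = -4 - (-16) = 12
e13 coeff: (-2)*(-5) - 3*(-4) = 10 - (-12) = 22
e23 coeff: 4*(-5) - 3*2 = -20 - 6 = -26
|a wedge b|^2 = 12^2 + 22^2 + (-26)^2
= 144 + 484 + 676
= 1304


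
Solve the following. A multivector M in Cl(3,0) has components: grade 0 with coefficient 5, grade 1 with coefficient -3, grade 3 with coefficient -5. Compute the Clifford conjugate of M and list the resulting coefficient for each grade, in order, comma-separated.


Clifford conjugate sign for grade k: (-1)^(k(k+1)/2)
Grade 0: (-1)^(0*1/2) = (-1)^0 = 1, coeff 5 -> 5
Grade 1: (-1)^(1*2/2) = (-1)^1 = -1, coeff -3 -> 3
Grade 3: (-1)^(3*4/2) = (-1)^6 = 1, coeff -5 -> -5
Conjugated coefficients: 5, 3, -5


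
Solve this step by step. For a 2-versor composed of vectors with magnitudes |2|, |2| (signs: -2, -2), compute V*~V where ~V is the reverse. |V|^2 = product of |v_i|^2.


Each vector v_i has |v_i|^2 = s_i^2
Squared scales: (-2)^2 = 4, (-2)^2 = 4
|V|^2 = 4 * 4
= 16


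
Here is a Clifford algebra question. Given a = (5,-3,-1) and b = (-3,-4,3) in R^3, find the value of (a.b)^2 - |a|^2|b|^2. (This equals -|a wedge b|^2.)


a . b = 5*(-3) + (-3)*(-4) + (-1)*3
= -15 + 12 + (-3) = -6
|a|^2 = 5^2 + (-3)^2 + (-1)^2 = 35
|b|^2 = (-3)^2 + (-4)^2 + 3^2 = 34
(a.b)^2 = (-6)^2 = 36
|a|^2 * |b|^2 = 35 * 34 = 1190
Result = 36 - 1190 = -1154


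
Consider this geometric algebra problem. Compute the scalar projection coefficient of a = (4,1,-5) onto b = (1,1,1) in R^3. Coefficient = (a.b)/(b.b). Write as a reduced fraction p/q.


Projection coefficient = (a . b) / (b . b)
a . b = 4*1 + 1*1 + (-5)*1
= 4 + 1 + (-5) = 0
b . b = 1^2 + 1^2 + 1^2
= 1 + 1 + 1 = 3
Coefficient = 0/3
In lowest terms: 0/1


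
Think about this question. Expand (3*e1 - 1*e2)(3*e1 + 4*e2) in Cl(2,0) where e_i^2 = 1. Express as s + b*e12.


Expand: (3*e1 - 1*e2)(3*e1 + 4*e2)
= 3*3*e1e1 + 3*4*e1e2 + (-1)*3*e2e1 + (-1)*4*e2e2
Using e1^2 = e2^2 = 1, e2e1 = -e1e2:
Scalar part s = 3*3 + (-1)*4 = 9 + (-4) = 5
Bivector part b = 3*4 - (-1)*3 = 12 - (-3) = 15
uv = 5 + 15*e12


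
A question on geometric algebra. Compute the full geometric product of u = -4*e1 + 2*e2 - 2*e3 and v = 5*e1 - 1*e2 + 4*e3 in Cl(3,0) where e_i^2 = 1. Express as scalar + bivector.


In Cl(3,0): e_i^2 = 1, e_ie_j = -e_je_i for i != j.
Scalar part = u . v = (-4)*5 + 2*(-1) + (-2)*4
= -20 + (-2) + (-8) = -30
e12 coeff = (-4)*(-1) - 2*5 = 4 - 10 = -6
e13 coeff = (-4)*4 - (-2)*5 = -16 - (-10) = -6
e23 coeff = 2*4 - (-2)*(-1) = 8 - 2 = 6
uv = -30 - 6*e12 - 6*e13 + 6*e23


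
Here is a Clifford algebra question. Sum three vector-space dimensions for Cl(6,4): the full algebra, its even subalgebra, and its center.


n = 6 + 4 = 10
Total dim = 2^10 = 1024
Even subalgebra dim = 2^9 = 512
n is even, so center dim = 1
Sum = 1024 + 512 + 1 = 1537


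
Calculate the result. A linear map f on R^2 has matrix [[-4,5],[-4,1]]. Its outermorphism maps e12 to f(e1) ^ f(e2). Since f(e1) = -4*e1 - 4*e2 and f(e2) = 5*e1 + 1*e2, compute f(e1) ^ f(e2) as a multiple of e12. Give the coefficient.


The outermorphism of a linear map f sends e1^e2 to f(e1)^f(e2).
f(e1) = -4*e1 - 4*e2
f(e2) = 5*e1 + 1*e2
f(e1) ^ f(e2) = (-4*e1 - 4*e2) ^ (5*e1 + 1*e2)
= (-4)*1*e12 + (-4)*5*e21
= (-4 - (-20))*e12
= 16*e12
Coefficient = 16


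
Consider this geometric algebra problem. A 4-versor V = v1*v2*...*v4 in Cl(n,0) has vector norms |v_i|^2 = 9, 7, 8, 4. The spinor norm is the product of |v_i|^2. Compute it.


Spinor norm N(V) = |v1|^2 * |v2|^2 * ... * |v4|^2
= 9 * 7 * 8 * 4
Running product: 9, 63, 504, 2016
N(V) = 2016


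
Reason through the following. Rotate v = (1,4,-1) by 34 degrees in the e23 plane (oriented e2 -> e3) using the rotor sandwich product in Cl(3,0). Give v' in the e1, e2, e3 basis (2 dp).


Rotor R = cos(17deg) - sin(17deg)*e23
Rotation angle theta = 2 * 17 = 34 degrees in the e23 plane (e2 -> e3).
The component perpendicular to the plane (e1) is invariant: v'_1 = v1 = 1.00
cos(34deg) = 0.8290, sin(34deg) = 0.5592
v'_2 = v2*cos(theta) - v3*sin(theta) = 4*0.8290 - (-1)*0.5592 = 3.88
v'_3 = v2*sin(theta) + v3*cos(theta) = 4*0.5592 + (-1)*0.8290 = 1.41
v' = 1.00*e1 + 3.88*e2 + 1.41*e3


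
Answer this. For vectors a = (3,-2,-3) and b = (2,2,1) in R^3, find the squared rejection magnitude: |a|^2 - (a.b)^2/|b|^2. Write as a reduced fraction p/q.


|a|^2 = 3^2 + (-2)^2 + (-3)^2 = 22
|b|^2 = 2^2 + 2^2 + 1^2 = 9
a . b = 3*2 + (-2)*2 + (-3)*1 = -1
(a.b)^2 = (-1)^2 = 1
|rej|^2 = 22 - 1/9
= (198 - 1)/9
= 197/9
In lowest terms: 197/9


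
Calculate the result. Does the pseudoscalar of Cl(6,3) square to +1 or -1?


The pseudoscalar I = e1...e_n (product of all n generators) of Cl(p,q) satisfies I^2 = (-1)^(q + n(n-1)/2).
p = 6, q = 3, n = p + q = 9
n(n-1)/2 = 9 * 8 / 2 = 36
Exponent = q + n(n-1)/2 = 3 + 36 = 39
I^2 = (-1)^39 = -1


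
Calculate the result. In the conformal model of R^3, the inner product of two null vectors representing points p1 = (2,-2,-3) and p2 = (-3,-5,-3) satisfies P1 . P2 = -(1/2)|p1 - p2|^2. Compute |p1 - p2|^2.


p1 - p2 = (5, 3, 0)
|p1 - p2|^2 = 5^2 + 3^2 + 0^2
= 25 + 9 + 0
= 34


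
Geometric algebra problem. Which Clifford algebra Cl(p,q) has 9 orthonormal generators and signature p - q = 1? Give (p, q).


We need p + q = 9 and p - q = 1.
Adding: 2p = 9 + 1 = 10, so p = 5.
Then q = 9 - 5 = 4.
(p, q) = (5, 4)


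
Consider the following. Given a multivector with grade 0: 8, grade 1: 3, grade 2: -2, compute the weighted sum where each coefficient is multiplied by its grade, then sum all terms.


Grade-weighted sum = sum of grade_k * coefficient_k
0*8 = 0
1*3 = 3
2*(-2) = -4
Total = 0 + 3 + (-4) = -1


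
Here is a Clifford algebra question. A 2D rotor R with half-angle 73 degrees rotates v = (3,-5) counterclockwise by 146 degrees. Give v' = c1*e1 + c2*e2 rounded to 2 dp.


Rotor R = cos(73deg) - sin(73deg)*e12
Rotation angle theta = 2 * 73 = 146 degrees
v' = R*v*~R rotates v by theta.
cos(146deg) = -0.8290, sin(146deg) = 0.5592
v'_1 = 3*cos(146deg) - (-5)*sin(146deg)
= 3*(-0.8290) - (-5)*0.5592
= 0.31
v'_2 = 3*sin(146deg) + (-5)*cos(146deg)
= 3*0.5592 + (-5)*(-0.8290)
= 5.82
v' = 0.31*e1 + 5.82*e2


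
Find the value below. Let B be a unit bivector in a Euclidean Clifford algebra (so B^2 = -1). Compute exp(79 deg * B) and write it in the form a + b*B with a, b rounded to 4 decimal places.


For a unit bivector B with B^2 = -1, the exponential series gives
e^(theta*B) = cos(theta) + sin(theta)*B (the GA analogue of Euler's formula).
theta = 79 degrees = 1.37881 rad
cos(79 deg) = 0.1908
sin(79 deg) = 0.9816
exp(theta*B) = 0.1908 + 0.9816*B


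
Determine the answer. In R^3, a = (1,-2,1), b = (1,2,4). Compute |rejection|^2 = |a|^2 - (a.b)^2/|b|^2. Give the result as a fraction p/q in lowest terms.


|a|^2 = 1^2 + (-2)^2 + 1^2 = 6
|b|^2 = 1^2 + 2^2 + 4^2 = 21
a . b = 1*1 + (-2)*2 + 1*4 = 1
(a.b)^2 = 1^2 = 1
|rej|^2 = 6 - 1/21
= (126 - 1)/21
= 125/21
In lowest terms: 125/21


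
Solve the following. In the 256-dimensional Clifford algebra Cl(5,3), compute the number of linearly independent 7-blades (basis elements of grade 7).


Number of grade-k basis blades in Cl(p,q) with n = p + q is C(n, k).
n = 5 + 3 = 8
C(8, 7) = 8! / (7! * 1!)
= 40320 / (5040 * 1)
= 8


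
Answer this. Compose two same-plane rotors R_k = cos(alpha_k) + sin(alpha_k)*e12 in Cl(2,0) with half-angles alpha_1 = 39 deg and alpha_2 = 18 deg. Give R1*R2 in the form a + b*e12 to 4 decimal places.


Same-plane rotors commute and their half-angles add:
R1*R2 = cos(a1 + a2) + sin(a1 + a2)*e12.
a1 + a2 = 39 + 18 = 57 deg
cos(57 deg) = 0.5446
sin(57 deg) = 0.8387
R1*R2 = 0.5446 + 0.8387*e12


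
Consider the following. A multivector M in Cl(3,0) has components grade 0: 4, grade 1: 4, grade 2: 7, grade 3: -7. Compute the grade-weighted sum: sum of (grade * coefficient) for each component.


Grade-weighted sum = sum of grade_k * coefficient_k
0*4 = 0
1*4 = 4
2*7 = 14
3*(-7) = -21
Total = 0 + 4 + 14 + (-21) = -3


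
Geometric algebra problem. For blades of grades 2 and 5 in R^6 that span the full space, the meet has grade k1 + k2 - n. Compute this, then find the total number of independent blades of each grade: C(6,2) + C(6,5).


Meet grade = grade(A) + grade(B) - n
= 2 + 5 - 6 = 1
C(6,2) = 15
C(6,5) = 6
dim_A + dim_B = 15 + 6 = 21


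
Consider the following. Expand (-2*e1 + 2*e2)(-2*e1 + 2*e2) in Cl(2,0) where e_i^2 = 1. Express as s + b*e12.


Expand: (-2*e1 + 2*e2)(-2*e1 + 2*e2)
= (-2)*(-2)*e1e1 + (-2)*2*e1e2 + 2*(-2)*e2e1 + 2*2*e2e2
Using e1^2 = e2^2 = 1, e2e1 = -e1e2:
Scalar part s = (-2)*(-2) + 2*2 = 4 + 4 = 8
Bivector part b = (-2)*2 - 2*(-2) = -4 - (-4) = 0
uv = 8 + 0*e12


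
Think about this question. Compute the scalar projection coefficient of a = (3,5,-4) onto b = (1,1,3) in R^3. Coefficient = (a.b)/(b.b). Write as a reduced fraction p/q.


Projection coefficient = (a . b) / (b . b)
a . b = 3*1 + 5*1 + (-4)*3
= 3 + 5 + (-12) = -4
b . b = 1^2 + 1^2 + 3^2
= 1 + 1 + 9 = 11
Coefficient = -4/11
In lowest terms: -4/11


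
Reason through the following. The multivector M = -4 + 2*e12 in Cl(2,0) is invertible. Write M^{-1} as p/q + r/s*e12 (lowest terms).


M = -4 + 2*e12, where e12^2 = -1.
Since M commutes with its reverse ~M = a - b*e12, M * ~M = a^2 - b^2*e12^2 = a^2 + b^2.
So M^{-1} = ~M / (a^2 + b^2) = (a - b*e12)/(a^2 + b^2).
a^2 + b^2 = 16 + 4 = 20
Scalar part = -4/20 = -1/5
Bivector coeff = -2/20 = -1/10
M^{-1} = -1/5 - 1/10*e12


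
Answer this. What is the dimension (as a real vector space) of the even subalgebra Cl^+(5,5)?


Even subalgebra dimension = 2^(n-1)
n = 5 + 5 = 10
2^(10 - 1) = 2^9 = 512
Verification: sum of C(10,k) for even k = 1 + 45 + 210 + 210 + 45 + 1 = 512
Result = 512


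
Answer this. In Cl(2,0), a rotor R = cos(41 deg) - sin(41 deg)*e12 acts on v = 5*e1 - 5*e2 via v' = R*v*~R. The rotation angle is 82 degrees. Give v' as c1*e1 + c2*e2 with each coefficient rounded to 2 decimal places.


Rotor R = cos(41deg) - sin(41deg)*e12
Rotation angle theta = 2 * 41 = 82 degrees
v' = R*v*~R rotates v by theta.
cos(82deg) = 0.1392, sin(82deg) = 0.9903
v'_1 = 5*cos(82deg) - (-5)*sin(82deg)
= 5*0.1392 - (-5)*0.9903
= 5.65
v'_2 = 5*sin(82deg) + (-5)*cos(82deg)
= 5*0.9903 + (-5)*0.1392
= 4.26
v' = 5.65*e1 + 4.26*e2


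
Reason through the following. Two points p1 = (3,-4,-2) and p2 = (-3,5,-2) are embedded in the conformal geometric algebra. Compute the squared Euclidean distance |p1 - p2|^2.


p1 - p2 = (6, -9, 0)
|p1 - p2|^2 = 6^2 + (-9)^2 + 0^2
= 36 + 81 + 0
= 117


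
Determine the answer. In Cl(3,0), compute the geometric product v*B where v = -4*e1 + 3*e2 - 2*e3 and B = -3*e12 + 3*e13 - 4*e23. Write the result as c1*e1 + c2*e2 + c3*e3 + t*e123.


vB has grade-1 (vector) and grade-3 (trivector) parts: vB = (v _| B) + (v ^ B).
Vector part <vB>_1:
  e1: -v2*b12 - v3*b13 = -(3)*(-3) - (-2)*(3) = 15
  e2: v1*b12 - v3*b23 = (-4)*(-3) - (-2)*(-4) = 4
  e3: v1*b13 + v2*b23 = (-4)*(3) + (3)*(-4) = -24
Trivector part <vB>_3:
  e123: v1*b23 - v2*b13 + v3*b12 = (-4)*(-4) - (3)*(3) + (-2)*(-3) = 13
vB = 15*e1 + 4*e2 - 24*e3 + 13*e123


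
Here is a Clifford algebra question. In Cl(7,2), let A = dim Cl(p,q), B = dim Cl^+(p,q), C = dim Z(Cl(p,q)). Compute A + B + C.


n = 7 + 2 = 9
Total dim = 2^9 = 512
Even subalgebra dim = 2^8 = 256
n is odd, so center dim = 2
Sum = 512 + 256 + 2 = 770


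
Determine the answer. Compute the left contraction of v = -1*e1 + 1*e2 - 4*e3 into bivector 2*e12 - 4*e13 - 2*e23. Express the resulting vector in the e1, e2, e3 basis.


Left contraction v _| B = <vB>_1 (grade-1 part of the geometric product vB).
Using e1_|e12 = e2, e2_|e12 = -e1, e1_|e13 = e3, e3_|e13 = -e1, e2_|e23 = e3, e3_|e23 = -e2:
e1 coeff: -v2*b12 - v3*b13 = -(1)*(2) - (-4)*(-4) = -18
e2 coeff: v1*b12 - v3*b23 = (-1)*(2) - (-4)*(-2) = -10
e3 coeff: v1*b13 + v2*b23 = (-1)*(-4) + (1)*(-2) = 2
v _| B = -18*e1 - 10*e2 + 2*e3


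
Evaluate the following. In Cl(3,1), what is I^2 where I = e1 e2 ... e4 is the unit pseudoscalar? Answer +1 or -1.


The pseudoscalar I = e1...e_n (product of all n generators) of Cl(p,q) satisfies I^2 = (-1)^(q + n(n-1)/2).
p = 3, q = 1, n = p + q = 4
n(n-1)/2 = 4 * 3 / 2 = 6
Exponent = q + n(n-1)/2 = 1 + 6 = 7
I^2 = (-1)^7 = -1


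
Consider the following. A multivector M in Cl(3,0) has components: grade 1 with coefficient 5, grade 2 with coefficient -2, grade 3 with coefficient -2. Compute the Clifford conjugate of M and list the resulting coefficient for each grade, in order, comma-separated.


Clifford conjugate sign for grade k: (-1)^(k(k+1)/2)
Grade 1: (-1)^(1*2/2) = (-1)^1 = -1, coeff 5 -> -5
Grade 2: (-1)^(2*3/2) = (-1)^3 = -1, coeff -2 -> 2
Grade 3: (-1)^(3*4/2) = (-1)^6 = 1, coeff -2 -> -2
Conjugated coefficients: -5, 2, -2
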